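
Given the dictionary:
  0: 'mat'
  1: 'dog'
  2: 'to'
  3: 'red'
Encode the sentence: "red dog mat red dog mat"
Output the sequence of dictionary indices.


Look up each word in the dictionary:
  'red' -> 3
  'dog' -> 1
  'mat' -> 0
  'red' -> 3
  'dog' -> 1
  'mat' -> 0

Encoded: [3, 1, 0, 3, 1, 0]


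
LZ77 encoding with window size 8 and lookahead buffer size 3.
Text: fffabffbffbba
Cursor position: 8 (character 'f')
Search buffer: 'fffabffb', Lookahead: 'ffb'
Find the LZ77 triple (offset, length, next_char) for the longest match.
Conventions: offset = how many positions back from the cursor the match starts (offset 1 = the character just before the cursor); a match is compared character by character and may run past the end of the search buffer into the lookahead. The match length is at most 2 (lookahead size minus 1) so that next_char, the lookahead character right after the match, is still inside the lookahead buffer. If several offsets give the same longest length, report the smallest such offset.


Try each offset into the search buffer:
  offset=1 (pos 7, char 'b'): match length 0
  offset=2 (pos 6, char 'f'): match length 1
  offset=3 (pos 5, char 'f'): match length 2
  offset=4 (pos 4, char 'b'): match length 0
  offset=5 (pos 3, char 'a'): match length 0
  offset=6 (pos 2, char 'f'): match length 1
  offset=7 (pos 1, char 'f'): match length 2
  offset=8 (pos 0, char 'f'): match length 2
Longest match has length 2, found at offsets 3, 7, 8; take the smallest, offset 3.
next_char = character at position 8 + 2 = 10 -> 'b'

Best match: offset=3, length=2 (matching 'ff' starting at position 5)
LZ77 triple: (3, 2, 'b')


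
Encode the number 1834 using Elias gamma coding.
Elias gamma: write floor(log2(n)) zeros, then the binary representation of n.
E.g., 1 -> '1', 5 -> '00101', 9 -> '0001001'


num_bits = floor(log2(1834)) + 1 = 11
leading_zeros = num_bits - 1 = 10
binary(1834) = 11100101010

Elias gamma(1834) = '0000000000' + '11100101010' = 000000000011100101010 (21 bits)


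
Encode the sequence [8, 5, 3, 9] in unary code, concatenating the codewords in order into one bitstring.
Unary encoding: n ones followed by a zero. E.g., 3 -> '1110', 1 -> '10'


Encode each number as n ones followed by a terminating 0:
  8 -> 111111110 (9 bits)
  5 -> 111110 (6 bits)
  3 -> 1110 (4 bits)
  9 -> 1111111110 (10 bits)
Total length = 9 + 6 + 4 + 10 = 29 bits.

Unary([8, 5, 3, 9]) = 11111111011111011101111111110 (29 bits)


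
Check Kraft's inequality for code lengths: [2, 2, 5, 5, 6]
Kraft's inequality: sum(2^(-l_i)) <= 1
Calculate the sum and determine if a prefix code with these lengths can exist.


Sum = 2^(-2) + 2^(-2) + 2^(-5) + 2^(-5) + 2^(-6)
    = 0.25 + 0.25 + 0.03125 + 0.03125 + 0.015625
    = 37/64 = 0.578125
Since 0.578125 <= 1, Kraft's inequality IS satisfied.
A prefix code with these lengths CAN exist.

Kraft sum = 0.578125. Satisfied.


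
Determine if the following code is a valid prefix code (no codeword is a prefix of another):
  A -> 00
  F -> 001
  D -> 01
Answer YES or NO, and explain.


Checking each pair (does one codeword prefix another?):
  A='00' vs F='001': prefix -- VIOLATION

NO -- this is NOT a valid prefix code. A (00) is a prefix of F (001).


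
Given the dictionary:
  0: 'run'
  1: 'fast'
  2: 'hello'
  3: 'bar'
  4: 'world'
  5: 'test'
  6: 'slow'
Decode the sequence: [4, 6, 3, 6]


Look up each index in the dictionary:
  4 -> 'world'
  6 -> 'slow'
  3 -> 'bar'
  6 -> 'slow'

Decoded: "world slow bar slow"


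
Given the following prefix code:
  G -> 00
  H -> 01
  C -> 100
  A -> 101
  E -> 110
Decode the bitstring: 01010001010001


Decoding step by step:
Bits 01 -> H
Bits 01 -> H
Bits 00 -> G
Bits 01 -> H
Bits 01 -> H
Bits 00 -> G
Bits 01 -> H


Decoded message: HHGHHGH


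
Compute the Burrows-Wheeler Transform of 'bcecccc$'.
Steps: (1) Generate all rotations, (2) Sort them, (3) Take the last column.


Rotations (sorted):
  0: $bcecccc -> last char: c
  1: bcecccc$ -> last char: $
  2: c$bceccc -> last char: c
  3: cc$bcecc -> last char: c
  4: ccc$bcec -> last char: c
  5: cccc$bce -> last char: e
  6: cecccc$b -> last char: b
  7: ecccc$bc -> last char: c


BWT = c$cccebc


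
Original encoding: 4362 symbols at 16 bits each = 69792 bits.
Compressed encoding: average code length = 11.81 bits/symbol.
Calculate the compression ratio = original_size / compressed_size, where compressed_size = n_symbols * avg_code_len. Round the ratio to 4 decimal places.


original_size = n_symbols * orig_bits = 4362 * 16 = 69792 bits
compressed_size = n_symbols * avg_code_len = 4362 * 11.81 = 51515.22 bits
ratio = original_size / compressed_size = 69792 / 51515.22 = 1.3548

Compression ratio = 1.3548


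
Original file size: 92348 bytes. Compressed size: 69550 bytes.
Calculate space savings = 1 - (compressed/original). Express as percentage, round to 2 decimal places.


ratio = compressed/original = 69550/92348 = 0.753129
savings = 1 - ratio = 1 - 0.753129 = 0.246871
as a percentage: 0.246871 * 100 = 24.69%

Space savings = 1 - 69550/92348 = 24.69%


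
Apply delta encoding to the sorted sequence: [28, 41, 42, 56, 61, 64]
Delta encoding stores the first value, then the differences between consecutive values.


First value: 28
Deltas:
  41 - 28 = 13
  42 - 41 = 1
  56 - 42 = 14
  61 - 56 = 5
  64 - 61 = 3


Delta encoded: [28, 13, 1, 14, 5, 3]


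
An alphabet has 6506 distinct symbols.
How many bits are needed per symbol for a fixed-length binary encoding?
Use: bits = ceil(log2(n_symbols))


log2(6506) = 12.6676
Bracket: 2^12 = 4096 < 6506 <= 2^13 = 8192
So ceil(log2(6506)) = 13

bits = ceil(log2(6506)) = ceil(12.6676) = 13 bits


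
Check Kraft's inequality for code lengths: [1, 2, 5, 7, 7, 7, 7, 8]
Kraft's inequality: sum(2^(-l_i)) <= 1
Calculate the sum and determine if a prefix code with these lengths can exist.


Sum = 2^(-1) + 2^(-2) + 2^(-5) + 2^(-7) + 2^(-7) + 2^(-7) + 2^(-7) + 2^(-8)
    = 0.5 + 0.25 + 0.03125 + 0.0078125 + 0.0078125 + 0.0078125 + 0.0078125 + 0.00390625
    = 209/256 = 0.81640625
Since 0.81640625 <= 1, Kraft's inequality IS satisfied.
A prefix code with these lengths CAN exist.

Kraft sum = 0.81640625. Satisfied.


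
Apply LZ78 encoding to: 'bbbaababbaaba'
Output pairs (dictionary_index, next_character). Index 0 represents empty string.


LZ78 encoding steps:
Dictionary: {0: ''}
Step 1: w='' (idx 0), next='b' -> output (0, 'b'), add 'b' as idx 1
Step 2: w='b' (idx 1), next='b' -> output (1, 'b'), add 'bb' as idx 2
Step 3: w='' (idx 0), next='a' -> output (0, 'a'), add 'a' as idx 3
Step 4: w='a' (idx 3), next='b' -> output (3, 'b'), add 'ab' as idx 4
Step 5: w='ab' (idx 4), next='b' -> output (4, 'b'), add 'abb' as idx 5
Step 6: w='a' (idx 3), next='a' -> output (3, 'a'), add 'aa' as idx 6
Step 7: w='b' (idx 1), next='a' -> output (1, 'a'), add 'ba' as idx 7


Encoded: [(0, 'b'), (1, 'b'), (0, 'a'), (3, 'b'), (4, 'b'), (3, 'a'), (1, 'a')]


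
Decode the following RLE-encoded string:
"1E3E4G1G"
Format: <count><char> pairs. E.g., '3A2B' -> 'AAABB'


Expanding each <count><char> pair:
  1E -> 'E'
  3E -> 'EEE'
  4G -> 'GGGG'
  1G -> 'G'

Decoded = EEEEGGGGG


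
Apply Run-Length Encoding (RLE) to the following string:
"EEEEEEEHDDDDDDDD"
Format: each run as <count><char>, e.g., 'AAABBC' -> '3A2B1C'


Scanning runs left to right:
  i=0: run of 'E' x 7 -> '7E'
  i=7: run of 'H' x 1 -> '1H'
  i=8: run of 'D' x 8 -> '8D'

RLE = 7E1H8D


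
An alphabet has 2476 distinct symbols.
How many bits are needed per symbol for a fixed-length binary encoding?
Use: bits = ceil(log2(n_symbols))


log2(2476) = 11.2738
Bracket: 2^11 = 2048 < 2476 <= 2^12 = 4096
So ceil(log2(2476)) = 12

bits = ceil(log2(2476)) = ceil(11.2738) = 12 bits


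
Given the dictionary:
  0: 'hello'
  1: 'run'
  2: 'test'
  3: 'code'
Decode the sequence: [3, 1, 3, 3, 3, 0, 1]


Look up each index in the dictionary:
  3 -> 'code'
  1 -> 'run'
  3 -> 'code'
  3 -> 'code'
  3 -> 'code'
  0 -> 'hello'
  1 -> 'run'

Decoded: "code run code code code hello run"


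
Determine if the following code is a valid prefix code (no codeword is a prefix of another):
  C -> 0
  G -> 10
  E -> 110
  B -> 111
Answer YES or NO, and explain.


Checking each pair (does one codeword prefix another?):
  C='0' vs G='10': no prefix
  C='0' vs E='110': no prefix
  C='0' vs B='111': no prefix
  G='10' vs C='0': no prefix
  G='10' vs E='110': no prefix
  G='10' vs B='111': no prefix
  E='110' vs C='0': no prefix
  E='110' vs G='10': no prefix
  E='110' vs B='111': no prefix
  B='111' vs C='0': no prefix
  B='111' vs G='10': no prefix
  B='111' vs E='110': no prefix
No violation found over all pairs.

YES -- this is a valid prefix code. No codeword is a prefix of any other codeword.


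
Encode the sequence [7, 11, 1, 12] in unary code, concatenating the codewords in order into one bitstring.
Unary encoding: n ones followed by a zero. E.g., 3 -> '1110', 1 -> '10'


Encode each number as n ones followed by a terminating 0:
  7 -> 11111110 (8 bits)
  11 -> 111111111110 (12 bits)
  1 -> 10 (2 bits)
  12 -> 1111111111110 (13 bits)
Total length = 8 + 12 + 2 + 13 = 35 bits.

Unary([7, 11, 1, 12]) = 11111110111111111110101111111111110 (35 bits)


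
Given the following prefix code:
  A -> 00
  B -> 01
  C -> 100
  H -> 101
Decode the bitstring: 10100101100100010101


Decoding step by step:
Bits 101 -> H
Bits 00 -> A
Bits 101 -> H
Bits 100 -> C
Bits 100 -> C
Bits 01 -> B
Bits 01 -> B
Bits 01 -> B


Decoded message: HAHCCBBB


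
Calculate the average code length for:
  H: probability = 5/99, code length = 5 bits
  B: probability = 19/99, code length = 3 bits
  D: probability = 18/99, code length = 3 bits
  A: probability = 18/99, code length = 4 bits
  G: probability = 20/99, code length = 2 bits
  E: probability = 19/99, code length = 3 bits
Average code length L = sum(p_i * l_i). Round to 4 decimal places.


Weighted contributions p_i * l_i:
  H: (5/99) * 5 = 25/99
  B: (19/99) * 3 = 57/99
  D: (18/99) * 3 = 54/99
  A: (18/99) * 4 = 72/99
  G: (20/99) * 2 = 40/99
  E: (19/99) * 3 = 57/99
Sum = (25 + 57 + 54 + 72 + 40 + 57)/99 = 305/99

L = 305/99 = 3.0808 bits/symbol


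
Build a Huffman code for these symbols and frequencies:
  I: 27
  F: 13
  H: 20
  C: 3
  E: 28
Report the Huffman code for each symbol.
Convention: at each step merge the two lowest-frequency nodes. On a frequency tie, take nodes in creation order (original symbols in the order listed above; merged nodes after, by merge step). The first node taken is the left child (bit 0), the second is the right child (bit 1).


Huffman tree construction:
Step 1: Merge C(3) + F(13) = 16
Step 2: Merge (C+F)(16) + H(20) = 36
Step 3: Merge I(27) + E(28) = 55
Step 4: Merge ((C+F)+H)(36) + (I+E)(55) = 91
Read each symbol's code off the tree from the root (left child = 0, right child = 1).

Codes:
  I: 10 (length 2)
  F: 001 (length 3)
  H: 01 (length 2)
  C: 000 (length 3)
  E: 11 (length 2)
Average code length: 198/91 = 2.1758 bits/symbol


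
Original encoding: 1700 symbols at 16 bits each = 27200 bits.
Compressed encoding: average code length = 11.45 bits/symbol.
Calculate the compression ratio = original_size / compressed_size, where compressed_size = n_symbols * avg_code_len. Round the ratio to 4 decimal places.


original_size = n_symbols * orig_bits = 1700 * 16 = 27200 bits
compressed_size = n_symbols * avg_code_len = 1700 * 11.45 = 19465.0 bits
ratio = original_size / compressed_size = 27200 / 19465.0 = 1.3974

Compression ratio = 1.3974


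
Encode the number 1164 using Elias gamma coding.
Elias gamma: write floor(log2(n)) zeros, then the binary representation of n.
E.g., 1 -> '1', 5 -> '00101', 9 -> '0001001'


num_bits = floor(log2(1164)) + 1 = 11
leading_zeros = num_bits - 1 = 10
binary(1164) = 10010001100

Elias gamma(1164) = '0000000000' + '10010001100' = 000000000010010001100 (21 bits)


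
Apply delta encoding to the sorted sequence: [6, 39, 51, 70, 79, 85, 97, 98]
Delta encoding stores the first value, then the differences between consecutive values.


First value: 6
Deltas:
  39 - 6 = 33
  51 - 39 = 12
  70 - 51 = 19
  79 - 70 = 9
  85 - 79 = 6
  97 - 85 = 12
  98 - 97 = 1


Delta encoded: [6, 33, 12, 19, 9, 6, 12, 1]


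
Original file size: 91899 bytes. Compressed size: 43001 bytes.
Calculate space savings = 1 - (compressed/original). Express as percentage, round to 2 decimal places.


ratio = compressed/original = 43001/91899 = 0.467916
savings = 1 - ratio = 1 - 0.467916 = 0.532084
as a percentage: 0.532084 * 100 = 53.21%

Space savings = 1 - 43001/91899 = 53.21%


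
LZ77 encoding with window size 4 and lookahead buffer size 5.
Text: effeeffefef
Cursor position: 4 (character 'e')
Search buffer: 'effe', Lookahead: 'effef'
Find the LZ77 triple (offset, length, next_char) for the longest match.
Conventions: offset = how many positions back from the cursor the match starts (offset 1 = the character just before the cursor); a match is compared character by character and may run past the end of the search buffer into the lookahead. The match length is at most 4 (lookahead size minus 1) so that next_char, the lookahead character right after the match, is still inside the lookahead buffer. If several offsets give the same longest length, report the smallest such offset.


Try each offset into the search buffer:
  offset=1 (pos 3, char 'e'): match length 1
  offset=2 (pos 2, char 'f'): match length 0
  offset=3 (pos 1, char 'f'): match length 0
  offset=4 (pos 0, char 'e'): match length 4
Longest match has length 4 at offset 4.
next_char = character at position 4 + 4 = 8 -> 'f'

Best match: offset=4, length=4 (matching 'effe' starting at position 0)
LZ77 triple: (4, 4, 'f')


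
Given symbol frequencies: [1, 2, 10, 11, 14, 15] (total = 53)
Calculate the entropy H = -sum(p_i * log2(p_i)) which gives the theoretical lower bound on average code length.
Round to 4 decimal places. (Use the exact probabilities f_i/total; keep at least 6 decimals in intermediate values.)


Per-symbol terms -p_i * log2(p_i) with p_i = f_i/53:
  p = 1/53 = 0.018868: log2(p) = -5.727920, -p*log2(p) = 0.108074
  p = 2/53 = 0.037736: log2(p) = -4.727920, -p*log2(p) = 0.178412
  p = 10/53 = 0.188679: log2(p) = -2.405992, -p*log2(p) = 0.453961
  p = 11/53 = 0.207547: log2(p) = -2.268489, -p*log2(p) = 0.470818
  p = 14/53 = 0.264151: log2(p) = -1.920566, -p*log2(p) = 0.507319
  p = 15/53 = 0.283019: log2(p) = -1.821030, -p*log2(p) = 0.515386
H = 0.108074 + 0.178412 + 0.453961 + 0.470818 + 0.507319 + 0.515386 = 2.233970

H = 2.234 bits/symbol


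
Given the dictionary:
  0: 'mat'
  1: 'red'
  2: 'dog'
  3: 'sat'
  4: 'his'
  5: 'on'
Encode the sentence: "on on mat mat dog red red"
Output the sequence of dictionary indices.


Look up each word in the dictionary:
  'on' -> 5
  'on' -> 5
  'mat' -> 0
  'mat' -> 0
  'dog' -> 2
  'red' -> 1
  'red' -> 1

Encoded: [5, 5, 0, 0, 2, 1, 1]


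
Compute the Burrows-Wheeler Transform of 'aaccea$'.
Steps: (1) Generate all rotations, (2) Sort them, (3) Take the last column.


Rotations (sorted):
  0: $aaccea -> last char: a
  1: a$aacce -> last char: e
  2: aaccea$ -> last char: $
  3: accea$a -> last char: a
  4: ccea$aa -> last char: a
  5: cea$aac -> last char: c
  6: ea$aacc -> last char: c


BWT = ae$aacc


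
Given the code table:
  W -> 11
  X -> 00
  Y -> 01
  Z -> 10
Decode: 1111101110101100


Decoding:
11 -> W
11 -> W
10 -> Z
11 -> W
10 -> Z
10 -> Z
11 -> W
00 -> X


Result: WWZWZZWX


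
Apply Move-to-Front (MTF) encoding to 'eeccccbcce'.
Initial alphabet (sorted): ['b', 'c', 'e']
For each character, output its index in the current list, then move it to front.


MTF encoding:
'e': index 2 in ['b', 'c', 'e'] -> ['e', 'b', 'c']
'e': index 0 in ['e', 'b', 'c'] -> ['e', 'b', 'c']
'c': index 2 in ['e', 'b', 'c'] -> ['c', 'e', 'b']
'c': index 0 in ['c', 'e', 'b'] -> ['c', 'e', 'b']
'c': index 0 in ['c', 'e', 'b'] -> ['c', 'e', 'b']
'c': index 0 in ['c', 'e', 'b'] -> ['c', 'e', 'b']
'b': index 2 in ['c', 'e', 'b'] -> ['b', 'c', 'e']
'c': index 1 in ['b', 'c', 'e'] -> ['c', 'b', 'e']
'c': index 0 in ['c', 'b', 'e'] -> ['c', 'b', 'e']
'e': index 2 in ['c', 'b', 'e'] -> ['e', 'c', 'b']


Output: [2, 0, 2, 0, 0, 0, 2, 1, 0, 2]


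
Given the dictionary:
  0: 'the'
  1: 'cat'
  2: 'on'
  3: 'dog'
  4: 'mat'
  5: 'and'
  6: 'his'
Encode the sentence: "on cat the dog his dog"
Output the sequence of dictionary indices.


Look up each word in the dictionary:
  'on' -> 2
  'cat' -> 1
  'the' -> 0
  'dog' -> 3
  'his' -> 6
  'dog' -> 3

Encoded: [2, 1, 0, 3, 6, 3]


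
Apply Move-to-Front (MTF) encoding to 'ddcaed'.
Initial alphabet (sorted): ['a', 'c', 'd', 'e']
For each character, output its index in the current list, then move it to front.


MTF encoding:
'd': index 2 in ['a', 'c', 'd', 'e'] -> ['d', 'a', 'c', 'e']
'd': index 0 in ['d', 'a', 'c', 'e'] -> ['d', 'a', 'c', 'e']
'c': index 2 in ['d', 'a', 'c', 'e'] -> ['c', 'd', 'a', 'e']
'a': index 2 in ['c', 'd', 'a', 'e'] -> ['a', 'c', 'd', 'e']
'e': index 3 in ['a', 'c', 'd', 'e'] -> ['e', 'a', 'c', 'd']
'd': index 3 in ['e', 'a', 'c', 'd'] -> ['d', 'e', 'a', 'c']


Output: [2, 0, 2, 2, 3, 3]


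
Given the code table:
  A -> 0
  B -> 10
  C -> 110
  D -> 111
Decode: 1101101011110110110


Decoding:
110 -> C
110 -> C
10 -> B
111 -> D
10 -> B
110 -> C
110 -> C


Result: CCBDBCC


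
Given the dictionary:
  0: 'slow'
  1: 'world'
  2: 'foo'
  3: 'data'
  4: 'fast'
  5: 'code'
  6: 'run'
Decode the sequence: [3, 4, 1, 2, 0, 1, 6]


Look up each index in the dictionary:
  3 -> 'data'
  4 -> 'fast'
  1 -> 'world'
  2 -> 'foo'
  0 -> 'slow'
  1 -> 'world'
  6 -> 'run'

Decoded: "data fast world foo slow world run"


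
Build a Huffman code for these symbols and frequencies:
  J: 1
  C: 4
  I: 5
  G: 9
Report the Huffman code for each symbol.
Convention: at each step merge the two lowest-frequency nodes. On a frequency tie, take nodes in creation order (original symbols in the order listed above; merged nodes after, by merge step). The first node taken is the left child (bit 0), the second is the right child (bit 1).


Huffman tree construction:
Step 1: Merge J(1) + C(4) = 5
Step 2: Merge I(5) + (J+C)(5) = 10
Step 3: Merge G(9) + (I+(J+C))(10) = 19
Read each symbol's code off the tree from the root (left child = 0, right child = 1).

Codes:
  J: 110 (length 3)
  C: 111 (length 3)
  I: 10 (length 2)
  G: 0 (length 1)
Average code length: 34/19 = 1.7895 bits/symbol


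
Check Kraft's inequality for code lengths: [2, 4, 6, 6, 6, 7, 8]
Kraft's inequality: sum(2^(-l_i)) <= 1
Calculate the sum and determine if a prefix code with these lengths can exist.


Sum = 2^(-2) + 2^(-4) + 2^(-6) + 2^(-6) + 2^(-6) + 2^(-7) + 2^(-8)
    = 0.25 + 0.0625 + 0.015625 + 0.015625 + 0.015625 + 0.0078125 + 0.00390625
    = 95/256 = 0.37109375
Since 0.37109375 <= 1, Kraft's inequality IS satisfied.
A prefix code with these lengths CAN exist.

Kraft sum = 0.37109375. Satisfied.


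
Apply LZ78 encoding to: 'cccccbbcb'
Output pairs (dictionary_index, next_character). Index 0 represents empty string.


LZ78 encoding steps:
Dictionary: {0: ''}
Step 1: w='' (idx 0), next='c' -> output (0, 'c'), add 'c' as idx 1
Step 2: w='c' (idx 1), next='c' -> output (1, 'c'), add 'cc' as idx 2
Step 3: w='cc' (idx 2), next='b' -> output (2, 'b'), add 'ccb' as idx 3
Step 4: w='' (idx 0), next='b' -> output (0, 'b'), add 'b' as idx 4
Step 5: w='c' (idx 1), next='b' -> output (1, 'b'), add 'cb' as idx 5


Encoded: [(0, 'c'), (1, 'c'), (2, 'b'), (0, 'b'), (1, 'b')]


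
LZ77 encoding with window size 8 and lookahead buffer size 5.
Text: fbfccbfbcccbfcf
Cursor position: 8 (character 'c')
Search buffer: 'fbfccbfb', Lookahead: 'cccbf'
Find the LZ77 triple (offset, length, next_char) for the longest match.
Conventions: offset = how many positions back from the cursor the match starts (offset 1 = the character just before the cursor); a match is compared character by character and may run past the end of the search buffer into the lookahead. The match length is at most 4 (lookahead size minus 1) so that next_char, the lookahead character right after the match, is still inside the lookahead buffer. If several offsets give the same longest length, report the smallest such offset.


Try each offset into the search buffer:
  offset=1 (pos 7, char 'b'): match length 0
  offset=2 (pos 6, char 'f'): match length 0
  offset=3 (pos 5, char 'b'): match length 0
  offset=4 (pos 4, char 'c'): match length 1
  offset=5 (pos 3, char 'c'): match length 2
  offset=6 (pos 2, char 'f'): match length 0
  offset=7 (pos 1, char 'b'): match length 0
  offset=8 (pos 0, char 'f'): match length 0
Longest match has length 2 at offset 5.
next_char = character at position 8 + 2 = 10 -> 'c'

Best match: offset=5, length=2 (matching 'cc' starting at position 3)
LZ77 triple: (5, 2, 'c')


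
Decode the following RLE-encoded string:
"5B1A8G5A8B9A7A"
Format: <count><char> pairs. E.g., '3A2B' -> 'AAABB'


Expanding each <count><char> pair:
  5B -> 'BBBBB'
  1A -> 'A'
  8G -> 'GGGGGGGG'
  5A -> 'AAAAA'
  8B -> 'BBBBBBBB'
  9A -> 'AAAAAAAAA'
  7A -> 'AAAAAAA'

Decoded = BBBBBAGGGGGGGGAAAAABBBBBBBBAAAAAAAAAAAAAAAA


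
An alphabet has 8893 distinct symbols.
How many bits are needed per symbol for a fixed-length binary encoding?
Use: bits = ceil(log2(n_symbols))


log2(8893) = 13.1185
Bracket: 2^13 = 8192 < 8893 <= 2^14 = 16384
So ceil(log2(8893)) = 14

bits = ceil(log2(8893)) = ceil(13.1185) = 14 bits


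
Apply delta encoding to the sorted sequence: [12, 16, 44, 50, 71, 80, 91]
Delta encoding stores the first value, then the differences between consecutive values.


First value: 12
Deltas:
  16 - 12 = 4
  44 - 16 = 28
  50 - 44 = 6
  71 - 50 = 21
  80 - 71 = 9
  91 - 80 = 11


Delta encoded: [12, 4, 28, 6, 21, 9, 11]


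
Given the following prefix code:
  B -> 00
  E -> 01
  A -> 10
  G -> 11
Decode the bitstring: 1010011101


Decoding step by step:
Bits 10 -> A
Bits 10 -> A
Bits 01 -> E
Bits 11 -> G
Bits 01 -> E


Decoded message: AAEGE


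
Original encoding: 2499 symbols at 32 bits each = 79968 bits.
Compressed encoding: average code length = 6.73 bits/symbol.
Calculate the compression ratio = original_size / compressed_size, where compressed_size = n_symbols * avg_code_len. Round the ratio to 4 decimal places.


original_size = n_symbols * orig_bits = 2499 * 32 = 79968 bits
compressed_size = n_symbols * avg_code_len = 2499 * 6.73 = 16818.27 bits
ratio = original_size / compressed_size = 79968 / 16818.27 = 4.7548

Compression ratio = 4.7548


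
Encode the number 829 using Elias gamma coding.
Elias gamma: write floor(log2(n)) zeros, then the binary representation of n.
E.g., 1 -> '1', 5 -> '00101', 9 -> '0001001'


num_bits = floor(log2(829)) + 1 = 10
leading_zeros = num_bits - 1 = 9
binary(829) = 1100111101

Elias gamma(829) = '000000000' + '1100111101' = 0000000001100111101 (19 bits)


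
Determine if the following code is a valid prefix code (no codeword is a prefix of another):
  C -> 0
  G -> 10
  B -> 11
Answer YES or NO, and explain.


Checking each pair (does one codeword prefix another?):
  C='0' vs G='10': no prefix
  C='0' vs B='11': no prefix
  G='10' vs C='0': no prefix
  G='10' vs B='11': no prefix
  B='11' vs C='0': no prefix
  B='11' vs G='10': no prefix
No violation found over all pairs.

YES -- this is a valid prefix code. No codeword is a prefix of any other codeword.


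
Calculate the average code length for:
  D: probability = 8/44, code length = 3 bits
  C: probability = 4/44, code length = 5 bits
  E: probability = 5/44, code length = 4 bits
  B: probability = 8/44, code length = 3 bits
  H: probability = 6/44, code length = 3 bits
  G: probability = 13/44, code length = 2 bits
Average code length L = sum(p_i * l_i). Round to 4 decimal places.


Weighted contributions p_i * l_i:
  D: (8/44) * 3 = 24/44
  C: (4/44) * 5 = 20/44
  E: (5/44) * 4 = 20/44
  B: (8/44) * 3 = 24/44
  H: (6/44) * 3 = 18/44
  G: (13/44) * 2 = 26/44
Sum = (24 + 20 + 20 + 24 + 18 + 26)/44 = 132/44

L = 132/44 = 3.0000 bits/symbol


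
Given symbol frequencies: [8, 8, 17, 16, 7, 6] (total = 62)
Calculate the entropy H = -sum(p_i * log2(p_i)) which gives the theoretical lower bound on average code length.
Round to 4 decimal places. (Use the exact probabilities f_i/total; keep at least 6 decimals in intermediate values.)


Per-symbol terms -p_i * log2(p_i) with p_i = f_i/62:
  p = 8/62 = 0.129032: log2(p) = -2.954196, -p*log2(p) = 0.381187
  p = 8/62 = 0.129032: log2(p) = -2.954196, -p*log2(p) = 0.381187
  p = 17/62 = 0.274194: log2(p) = -1.866733, -p*log2(p) = 0.511846
  p = 16/62 = 0.258065: log2(p) = -1.954196, -p*log2(p) = 0.504309
  p = 7/62 = 0.112903: log2(p) = -3.146841, -p*log2(p) = 0.355289
  p = 6/62 = 0.096774: log2(p) = -3.369234, -p*log2(p) = 0.326055
H = 0.381187 + 0.381187 + 0.511846 + 0.504309 + 0.355289 + 0.326055 = 2.459873

H = 2.4599 bits/symbol


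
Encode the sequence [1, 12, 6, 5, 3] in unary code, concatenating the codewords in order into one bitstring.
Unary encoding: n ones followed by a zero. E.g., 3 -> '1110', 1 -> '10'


Encode each number as n ones followed by a terminating 0:
  1 -> 10 (2 bits)
  12 -> 1111111111110 (13 bits)
  6 -> 1111110 (7 bits)
  5 -> 111110 (6 bits)
  3 -> 1110 (4 bits)
Total length = 2 + 13 + 7 + 6 + 4 = 32 bits.

Unary([1, 12, 6, 5, 3]) = 10111111111111011111101111101110 (32 bits)


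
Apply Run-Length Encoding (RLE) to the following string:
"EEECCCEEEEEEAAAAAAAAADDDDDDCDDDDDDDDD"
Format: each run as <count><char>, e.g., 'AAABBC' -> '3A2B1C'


Scanning runs left to right:
  i=0: run of 'E' x 3 -> '3E'
  i=3: run of 'C' x 3 -> '3C'
  i=6: run of 'E' x 6 -> '6E'
  i=12: run of 'A' x 9 -> '9A'
  i=21: run of 'D' x 6 -> '6D'
  i=27: run of 'C' x 1 -> '1C'
  i=28: run of 'D' x 9 -> '9D'

RLE = 3E3C6E9A6D1C9D


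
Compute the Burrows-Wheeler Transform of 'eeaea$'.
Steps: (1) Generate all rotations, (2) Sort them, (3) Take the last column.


Rotations (sorted):
  0: $eeaea -> last char: a
  1: a$eeae -> last char: e
  2: aea$ee -> last char: e
  3: ea$eea -> last char: a
  4: eaea$e -> last char: e
  5: eeaea$ -> last char: $


BWT = aeeae$


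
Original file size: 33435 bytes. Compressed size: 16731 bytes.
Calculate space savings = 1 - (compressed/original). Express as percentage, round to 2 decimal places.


ratio = compressed/original = 16731/33435 = 0.500404
savings = 1 - ratio = 1 - 0.500404 = 0.499596
as a percentage: 0.499596 * 100 = 49.96%

Space savings = 1 - 16731/33435 = 49.96%


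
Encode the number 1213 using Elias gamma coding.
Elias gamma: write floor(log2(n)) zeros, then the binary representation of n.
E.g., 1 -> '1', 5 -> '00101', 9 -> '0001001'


num_bits = floor(log2(1213)) + 1 = 11
leading_zeros = num_bits - 1 = 10
binary(1213) = 10010111101

Elias gamma(1213) = '0000000000' + '10010111101' = 000000000010010111101 (21 bits)


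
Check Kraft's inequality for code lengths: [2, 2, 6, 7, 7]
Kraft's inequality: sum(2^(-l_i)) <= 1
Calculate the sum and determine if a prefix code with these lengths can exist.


Sum = 2^(-2) + 2^(-2) + 2^(-6) + 2^(-7) + 2^(-7)
    = 0.25 + 0.25 + 0.015625 + 0.0078125 + 0.0078125
    = 68/128 = 0.53125
Since 0.53125 <= 1, Kraft's inequality IS satisfied.
A prefix code with these lengths CAN exist.

Kraft sum = 0.53125. Satisfied.


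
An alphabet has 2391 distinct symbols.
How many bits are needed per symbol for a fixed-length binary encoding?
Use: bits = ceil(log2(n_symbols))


log2(2391) = 11.2234
Bracket: 2^11 = 2048 < 2391 <= 2^12 = 4096
So ceil(log2(2391)) = 12

bits = ceil(log2(2391)) = ceil(11.2234) = 12 bits


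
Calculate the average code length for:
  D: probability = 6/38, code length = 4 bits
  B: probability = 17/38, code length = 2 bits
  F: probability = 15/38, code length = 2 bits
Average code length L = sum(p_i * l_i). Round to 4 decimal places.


Weighted contributions p_i * l_i:
  D: (6/38) * 4 = 24/38
  B: (17/38) * 2 = 34/38
  F: (15/38) * 2 = 30/38
Sum = (24 + 34 + 30)/38 = 88/38

L = 88/38 = 2.3158 bits/symbol


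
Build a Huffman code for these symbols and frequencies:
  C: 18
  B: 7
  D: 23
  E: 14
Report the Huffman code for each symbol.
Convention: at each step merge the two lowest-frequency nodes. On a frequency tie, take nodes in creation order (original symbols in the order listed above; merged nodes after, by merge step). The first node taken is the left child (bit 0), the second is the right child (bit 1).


Huffman tree construction:
Step 1: Merge B(7) + E(14) = 21
Step 2: Merge C(18) + (B+E)(21) = 39
Step 3: Merge D(23) + (C+(B+E))(39) = 62
Read each symbol's code off the tree from the root (left child = 0, right child = 1).

Codes:
  C: 10 (length 2)
  B: 110 (length 3)
  D: 0 (length 1)
  E: 111 (length 3)
Average code length: 122/62 = 1.9677 bits/symbol


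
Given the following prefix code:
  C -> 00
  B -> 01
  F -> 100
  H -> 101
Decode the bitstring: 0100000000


Decoding step by step:
Bits 01 -> B
Bits 00 -> C
Bits 00 -> C
Bits 00 -> C
Bits 00 -> C


Decoded message: BCCCC


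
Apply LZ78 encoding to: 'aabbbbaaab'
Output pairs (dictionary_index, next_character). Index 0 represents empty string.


LZ78 encoding steps:
Dictionary: {0: ''}
Step 1: w='' (idx 0), next='a' -> output (0, 'a'), add 'a' as idx 1
Step 2: w='a' (idx 1), next='b' -> output (1, 'b'), add 'ab' as idx 2
Step 3: w='' (idx 0), next='b' -> output (0, 'b'), add 'b' as idx 3
Step 4: w='b' (idx 3), next='b' -> output (3, 'b'), add 'bb' as idx 4
Step 5: w='a' (idx 1), next='a' -> output (1, 'a'), add 'aa' as idx 5
Step 6: w='ab' (idx 2), end of input -> output (2, '')


Encoded: [(0, 'a'), (1, 'b'), (0, 'b'), (3, 'b'), (1, 'a'), (2, '')]


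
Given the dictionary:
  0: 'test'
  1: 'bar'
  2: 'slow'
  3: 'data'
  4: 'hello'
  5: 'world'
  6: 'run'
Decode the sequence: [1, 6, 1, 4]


Look up each index in the dictionary:
  1 -> 'bar'
  6 -> 'run'
  1 -> 'bar'
  4 -> 'hello'

Decoded: "bar run bar hello"


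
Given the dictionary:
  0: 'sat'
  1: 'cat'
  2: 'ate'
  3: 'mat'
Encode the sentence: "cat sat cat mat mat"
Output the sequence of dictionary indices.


Look up each word in the dictionary:
  'cat' -> 1
  'sat' -> 0
  'cat' -> 1
  'mat' -> 3
  'mat' -> 3

Encoded: [1, 0, 1, 3, 3]


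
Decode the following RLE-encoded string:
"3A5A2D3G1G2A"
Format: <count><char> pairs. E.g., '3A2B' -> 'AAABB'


Expanding each <count><char> pair:
  3A -> 'AAA'
  5A -> 'AAAAA'
  2D -> 'DD'
  3G -> 'GGG'
  1G -> 'G'
  2A -> 'AA'

Decoded = AAAAAAAADDGGGGAA


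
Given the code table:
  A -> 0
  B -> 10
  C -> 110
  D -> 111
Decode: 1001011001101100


Decoding:
10 -> B
0 -> A
10 -> B
110 -> C
0 -> A
110 -> C
110 -> C
0 -> A


Result: BABCACCA


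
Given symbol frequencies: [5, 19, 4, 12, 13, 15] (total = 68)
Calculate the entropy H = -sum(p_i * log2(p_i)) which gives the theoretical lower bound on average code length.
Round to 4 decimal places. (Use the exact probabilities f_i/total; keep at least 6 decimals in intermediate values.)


Per-symbol terms -p_i * log2(p_i) with p_i = f_i/68:
  p = 5/68 = 0.073529: log2(p) = -3.765535, -p*log2(p) = 0.276878
  p = 19/68 = 0.279412: log2(p) = -1.839535, -p*log2(p) = 0.513988
  p = 4/68 = 0.058824: log2(p) = -4.087463, -p*log2(p) = 0.240439
  p = 12/68 = 0.176471: log2(p) = -2.502500, -p*log2(p) = 0.441618
  p = 13/68 = 0.191176: log2(p) = -2.387023, -p*log2(p) = 0.456343
  p = 15/68 = 0.220588: log2(p) = -2.180572, -p*log2(p) = 0.481009
H = 0.276878 + 0.513988 + 0.240439 + 0.441618 + 0.456343 + 0.481009 = 2.410275

H = 2.4103 bits/symbol


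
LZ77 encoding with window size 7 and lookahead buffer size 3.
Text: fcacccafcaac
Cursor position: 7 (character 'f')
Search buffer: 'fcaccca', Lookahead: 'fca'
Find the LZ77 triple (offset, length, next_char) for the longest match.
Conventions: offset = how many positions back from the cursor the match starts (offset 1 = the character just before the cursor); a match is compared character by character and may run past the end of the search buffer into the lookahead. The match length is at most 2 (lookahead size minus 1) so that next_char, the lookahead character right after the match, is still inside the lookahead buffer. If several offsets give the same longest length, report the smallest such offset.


Try each offset into the search buffer:
  offset=1 (pos 6, char 'a'): match length 0
  offset=2 (pos 5, char 'c'): match length 0
  offset=3 (pos 4, char 'c'): match length 0
  offset=4 (pos 3, char 'c'): match length 0
  offset=5 (pos 2, char 'a'): match length 0
  offset=6 (pos 1, char 'c'): match length 0
  offset=7 (pos 0, char 'f'): match length 2
Longest match has length 2 at offset 7.
next_char = character at position 7 + 2 = 9 -> 'a'

Best match: offset=7, length=2 (matching 'fc' starting at position 0)
LZ77 triple: (7, 2, 'a')


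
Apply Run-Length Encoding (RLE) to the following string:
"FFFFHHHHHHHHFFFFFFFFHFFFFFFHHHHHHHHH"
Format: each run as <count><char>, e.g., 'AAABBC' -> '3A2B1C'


Scanning runs left to right:
  i=0: run of 'F' x 4 -> '4F'
  i=4: run of 'H' x 8 -> '8H'
  i=12: run of 'F' x 8 -> '8F'
  i=20: run of 'H' x 1 -> '1H'
  i=21: run of 'F' x 6 -> '6F'
  i=27: run of 'H' x 9 -> '9H'

RLE = 4F8H8F1H6F9H


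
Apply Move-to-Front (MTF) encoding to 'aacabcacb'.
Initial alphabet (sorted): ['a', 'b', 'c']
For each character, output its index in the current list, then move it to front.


MTF encoding:
'a': index 0 in ['a', 'b', 'c'] -> ['a', 'b', 'c']
'a': index 0 in ['a', 'b', 'c'] -> ['a', 'b', 'c']
'c': index 2 in ['a', 'b', 'c'] -> ['c', 'a', 'b']
'a': index 1 in ['c', 'a', 'b'] -> ['a', 'c', 'b']
'b': index 2 in ['a', 'c', 'b'] -> ['b', 'a', 'c']
'c': index 2 in ['b', 'a', 'c'] -> ['c', 'b', 'a']
'a': index 2 in ['c', 'b', 'a'] -> ['a', 'c', 'b']
'c': index 1 in ['a', 'c', 'b'] -> ['c', 'a', 'b']
'b': index 2 in ['c', 'a', 'b'] -> ['b', 'c', 'a']


Output: [0, 0, 2, 1, 2, 2, 2, 1, 2]


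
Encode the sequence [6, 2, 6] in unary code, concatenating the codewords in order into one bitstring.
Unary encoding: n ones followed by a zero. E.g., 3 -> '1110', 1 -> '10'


Encode each number as n ones followed by a terminating 0:
  6 -> 1111110 (7 bits)
  2 -> 110 (3 bits)
  6 -> 1111110 (7 bits)
Total length = 7 + 3 + 7 = 17 bits.

Unary([6, 2, 6]) = 11111101101111110 (17 bits)


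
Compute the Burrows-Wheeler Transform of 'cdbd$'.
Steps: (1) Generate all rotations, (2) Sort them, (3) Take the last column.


Rotations (sorted):
  0: $cdbd -> last char: d
  1: bd$cd -> last char: d
  2: cdbd$ -> last char: $
  3: d$cdb -> last char: b
  4: dbd$c -> last char: c


BWT = dd$bc


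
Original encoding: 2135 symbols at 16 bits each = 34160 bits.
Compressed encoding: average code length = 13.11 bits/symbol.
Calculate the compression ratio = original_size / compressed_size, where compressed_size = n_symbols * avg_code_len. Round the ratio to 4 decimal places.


original_size = n_symbols * orig_bits = 2135 * 16 = 34160 bits
compressed_size = n_symbols * avg_code_len = 2135 * 13.11 = 27989.85 bits
ratio = original_size / compressed_size = 34160 / 27989.85 = 1.2204

Compression ratio = 1.2204


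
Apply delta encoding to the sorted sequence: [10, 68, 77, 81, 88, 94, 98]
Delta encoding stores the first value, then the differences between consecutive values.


First value: 10
Deltas:
  68 - 10 = 58
  77 - 68 = 9
  81 - 77 = 4
  88 - 81 = 7
  94 - 88 = 6
  98 - 94 = 4


Delta encoded: [10, 58, 9, 4, 7, 6, 4]


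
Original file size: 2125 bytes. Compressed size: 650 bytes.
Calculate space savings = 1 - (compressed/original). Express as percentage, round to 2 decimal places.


ratio = compressed/original = 650/2125 = 0.305882
savings = 1 - ratio = 1 - 0.305882 = 0.694118
as a percentage: 0.694118 * 100 = 69.41%

Space savings = 1 - 650/2125 = 69.41%


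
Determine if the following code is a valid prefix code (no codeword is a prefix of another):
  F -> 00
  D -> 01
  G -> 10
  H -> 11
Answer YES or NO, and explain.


Checking each pair (does one codeword prefix another?):
  F='00' vs D='01': no prefix
  F='00' vs G='10': no prefix
  F='00' vs H='11': no prefix
  D='01' vs F='00': no prefix
  D='01' vs G='10': no prefix
  D='01' vs H='11': no prefix
  G='10' vs F='00': no prefix
  G='10' vs D='01': no prefix
  G='10' vs H='11': no prefix
  H='11' vs F='00': no prefix
  H='11' vs D='01': no prefix
  H='11' vs G='10': no prefix
No violation found over all pairs.

YES -- this is a valid prefix code. No codeword is a prefix of any other codeword.


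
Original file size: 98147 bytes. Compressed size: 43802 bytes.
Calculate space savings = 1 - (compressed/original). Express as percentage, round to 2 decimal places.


ratio = compressed/original = 43802/98147 = 0.44629
savings = 1 - ratio = 1 - 0.44629 = 0.55371
as a percentage: 0.55371 * 100 = 55.37%

Space savings = 1 - 43802/98147 = 55.37%


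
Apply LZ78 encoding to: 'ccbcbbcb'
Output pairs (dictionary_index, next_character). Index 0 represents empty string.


LZ78 encoding steps:
Dictionary: {0: ''}
Step 1: w='' (idx 0), next='c' -> output (0, 'c'), add 'c' as idx 1
Step 2: w='c' (idx 1), next='b' -> output (1, 'b'), add 'cb' as idx 2
Step 3: w='cb' (idx 2), next='b' -> output (2, 'b'), add 'cbb' as idx 3
Step 4: w='cb' (idx 2), end of input -> output (2, '')


Encoded: [(0, 'c'), (1, 'b'), (2, 'b'), (2, '')]


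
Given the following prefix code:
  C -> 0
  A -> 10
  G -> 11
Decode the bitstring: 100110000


Decoding step by step:
Bits 10 -> A
Bits 0 -> C
Bits 11 -> G
Bits 0 -> C
Bits 0 -> C
Bits 0 -> C
Bits 0 -> C


Decoded message: ACGCCCC


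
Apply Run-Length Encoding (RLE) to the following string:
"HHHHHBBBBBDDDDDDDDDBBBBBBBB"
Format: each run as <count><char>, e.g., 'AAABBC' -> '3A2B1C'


Scanning runs left to right:
  i=0: run of 'H' x 5 -> '5H'
  i=5: run of 'B' x 5 -> '5B'
  i=10: run of 'D' x 9 -> '9D'
  i=19: run of 'B' x 8 -> '8B'

RLE = 5H5B9D8B


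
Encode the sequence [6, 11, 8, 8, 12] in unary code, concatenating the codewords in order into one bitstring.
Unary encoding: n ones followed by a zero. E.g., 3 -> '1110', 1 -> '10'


Encode each number as n ones followed by a terminating 0:
  6 -> 1111110 (7 bits)
  11 -> 111111111110 (12 bits)
  8 -> 111111110 (9 bits)
  8 -> 111111110 (9 bits)
  12 -> 1111111111110 (13 bits)
Total length = 7 + 12 + 9 + 9 + 13 = 50 bits.

Unary([6, 11, 8, 8, 12]) = 11111101111111111101111111101111111101111111111110 (50 bits)


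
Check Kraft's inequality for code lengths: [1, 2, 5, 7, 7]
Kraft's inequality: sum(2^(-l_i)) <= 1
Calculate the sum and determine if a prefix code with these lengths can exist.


Sum = 2^(-1) + 2^(-2) + 2^(-5) + 2^(-7) + 2^(-7)
    = 0.5 + 0.25 + 0.03125 + 0.0078125 + 0.0078125
    = 102/128 = 0.796875
Since 0.796875 <= 1, Kraft's inequality IS satisfied.
A prefix code with these lengths CAN exist.

Kraft sum = 0.796875. Satisfied.


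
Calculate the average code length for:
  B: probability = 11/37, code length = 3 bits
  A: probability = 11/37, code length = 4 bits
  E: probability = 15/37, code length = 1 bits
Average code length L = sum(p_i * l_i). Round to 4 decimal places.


Weighted contributions p_i * l_i:
  B: (11/37) * 3 = 33/37
  A: (11/37) * 4 = 44/37
  E: (15/37) * 1 = 15/37
Sum = (33 + 44 + 15)/37 = 92/37

L = 92/37 = 2.4865 bits/symbol


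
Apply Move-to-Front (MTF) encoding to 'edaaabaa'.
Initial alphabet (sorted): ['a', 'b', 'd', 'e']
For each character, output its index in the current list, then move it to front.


MTF encoding:
'e': index 3 in ['a', 'b', 'd', 'e'] -> ['e', 'a', 'b', 'd']
'd': index 3 in ['e', 'a', 'b', 'd'] -> ['d', 'e', 'a', 'b']
'a': index 2 in ['d', 'e', 'a', 'b'] -> ['a', 'd', 'e', 'b']
'a': index 0 in ['a', 'd', 'e', 'b'] -> ['a', 'd', 'e', 'b']
'a': index 0 in ['a', 'd', 'e', 'b'] -> ['a', 'd', 'e', 'b']
'b': index 3 in ['a', 'd', 'e', 'b'] -> ['b', 'a', 'd', 'e']
'a': index 1 in ['b', 'a', 'd', 'e'] -> ['a', 'b', 'd', 'e']
'a': index 0 in ['a', 'b', 'd', 'e'] -> ['a', 'b', 'd', 'e']


Output: [3, 3, 2, 0, 0, 3, 1, 0]
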